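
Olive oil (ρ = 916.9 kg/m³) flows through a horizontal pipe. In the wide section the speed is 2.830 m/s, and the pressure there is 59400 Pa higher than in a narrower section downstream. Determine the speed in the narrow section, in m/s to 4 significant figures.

With h₁ = h₂, rearranging Bernoulli gives v₂ = √(v₁² + 2ΔP/ρ).
v₂ = √(2.830² + 2·59400/916.9) = √(8.009 + 129.6) = 11.73 m/s.

v₂ ≈ 11.73 m/s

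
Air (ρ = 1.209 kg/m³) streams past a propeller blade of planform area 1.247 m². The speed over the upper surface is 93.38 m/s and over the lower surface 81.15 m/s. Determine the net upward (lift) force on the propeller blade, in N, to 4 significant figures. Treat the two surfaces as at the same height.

With equal heights on the two surfaces, Bernoulli gives P_lower − P_upper = ½ρ(v_upper² − v_lower²).
ΔP = ½·1.209·(93.38² − 81.15²) = 1290 Pa.
Lift = ΔP · A = 1290 × 1.247 = 1609 N.

F ≈ 1609 N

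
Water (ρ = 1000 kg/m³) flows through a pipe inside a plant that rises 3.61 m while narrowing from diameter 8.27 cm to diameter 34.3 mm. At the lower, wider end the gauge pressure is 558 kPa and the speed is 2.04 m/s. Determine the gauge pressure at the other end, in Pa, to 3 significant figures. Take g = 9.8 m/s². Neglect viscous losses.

Mass conservation (A₁v₁ = A₂v₂) gives v₂ = 2.04 × 53.7/9.24 = 11.9 m/s.
Bernoulli: P₁ + ½ρv₁² + ρg h₁ = P₂ + ½ρv₂² + ρg h₂, so P₂ = P₁ + ½ρ(v₁² − v₂²) − ρg(h₂ − h₁).
P₂ = 558000 + ½·1000·(2.04² − 11.9²) − 1000·9.8·(+3.61) = 558000 + (-68200) − (35400) = 454000 Pa.

P₂ = 454000 Pa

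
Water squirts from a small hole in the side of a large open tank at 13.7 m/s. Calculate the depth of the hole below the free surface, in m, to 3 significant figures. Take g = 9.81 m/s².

h ≈ 9.57 m

For a small hole in a large open tank, ½v² = gh, giving h = v²/(2g).
h = 13.7²/(2·9.81) = 188/19.62 = 9.57 m.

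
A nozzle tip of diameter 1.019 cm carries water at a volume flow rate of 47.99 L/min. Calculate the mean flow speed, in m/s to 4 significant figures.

v ≈ 9.808 m/s

Q = 47.99 L/min = 0.0007998 m³/s.
v = Q/A = 0.0007998 / 0.00008155 = 9.808 m/s.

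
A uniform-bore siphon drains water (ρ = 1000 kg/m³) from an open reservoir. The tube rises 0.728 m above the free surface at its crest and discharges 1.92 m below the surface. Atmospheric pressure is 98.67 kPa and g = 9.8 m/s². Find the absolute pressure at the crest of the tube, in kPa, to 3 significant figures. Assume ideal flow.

P_top ≈ 72.7 kPa

From the surface to the outlet (both open to atmosphere, surface at rest): v = √(2g·h_out) = √(2·9.8·1.92) = 6.13 m/s.
Continuity keeps v the same throughout the tube; from surface to crest, P_atm + 0 = P_top + ½ρv² + ρg·h_top.
P_top = 98670 − ½·1000·6.13² − 1000·9.8·0.728 = 72700 Pa.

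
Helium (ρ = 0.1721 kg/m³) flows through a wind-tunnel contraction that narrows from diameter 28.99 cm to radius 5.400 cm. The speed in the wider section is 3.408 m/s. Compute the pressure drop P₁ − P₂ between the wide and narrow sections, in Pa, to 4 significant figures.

50.89 Pa

The volume flow rate is constant, so v₂ = (A₁/A₂)v₁ = (660.1/91.61)·3.408 = 24.56 m/s.
Bernoulli (h₁ = h₂): P₁ − P₂ = ½ρ(v₂² − v₁²).
P₁ − P₂ = ½·0.1721·(24.56² − 3.408²) = ½·0.1721·591.4 = 50.89 Pa.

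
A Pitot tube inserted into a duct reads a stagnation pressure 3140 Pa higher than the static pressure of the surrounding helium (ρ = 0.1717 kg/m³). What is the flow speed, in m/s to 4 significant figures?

The dynamic pressure equals the rise in static pressure at the stagnation point: ΔP = ½ρv².
v = √(2ΔP/ρ) = √(2·3140/0.1717) = 191.2 m/s.

v = 191.2 m/s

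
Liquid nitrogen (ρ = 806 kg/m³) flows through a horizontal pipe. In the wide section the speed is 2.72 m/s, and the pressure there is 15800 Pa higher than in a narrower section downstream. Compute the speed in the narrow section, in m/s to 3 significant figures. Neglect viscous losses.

v₂ = 6.83 m/s

Horizontal Bernoulli: P₁ + ½ρv₁² = P₂ + ½ρv₂², so v₂² = v₁² + 2(P₁ − P₂)/ρ.
v₂ = √(2.72² + 2·15800/806) = √(7.40 + 39.2) = 6.83 m/s.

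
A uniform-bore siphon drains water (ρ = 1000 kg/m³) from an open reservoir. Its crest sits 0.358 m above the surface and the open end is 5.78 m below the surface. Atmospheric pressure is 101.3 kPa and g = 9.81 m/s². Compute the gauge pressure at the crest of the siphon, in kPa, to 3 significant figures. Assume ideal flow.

P_gauge ≈ -60.2 kPa

The outlet speed comes from Torricelli: v = √(2g·5.78) = 10.6 m/s.
With constant cross-section the crest speed equals v; applying Bernoulli from the surface up to the crest, P_top = P_atm − ½ρv² − ρg·h_top.
P_top = 101300 − ½·1000·10.6² − 1000·9.81·0.358 = 41100 Pa. So P_gauge = P_top − P_atm = -60200 Pa.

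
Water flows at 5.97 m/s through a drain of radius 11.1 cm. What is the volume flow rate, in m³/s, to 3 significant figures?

Q = A·v = 0.0387 m² × 5.97 m/s = 0.231 m³/s.

Q ≈ 0.231 m³/s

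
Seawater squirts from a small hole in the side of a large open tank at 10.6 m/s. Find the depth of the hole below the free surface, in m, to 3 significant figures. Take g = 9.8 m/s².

h = 5.73 m

For a small hole in a large open tank, ½v² = gh, giving h = v²/(2g).
h = 10.6²/(2·9.8) = 112/19.60 = 5.73 m.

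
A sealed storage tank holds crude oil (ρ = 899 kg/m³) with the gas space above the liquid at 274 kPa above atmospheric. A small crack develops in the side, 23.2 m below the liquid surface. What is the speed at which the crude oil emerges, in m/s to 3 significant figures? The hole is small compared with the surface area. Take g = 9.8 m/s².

Take point 1 at the surface (v₁ ≈ 0) and point 2 at the hole (at atmospheric pressure). Bernoulli: P₁ + ρg h = P_atm + ½ρv₂².
With P₁ − P_atm = 274000 Pa, v₂ = √(2gh + 2ΔP/ρ) = √(2·9.8·23.2 + 2·274000/899) = 32.6 m/s.

32.6 m/s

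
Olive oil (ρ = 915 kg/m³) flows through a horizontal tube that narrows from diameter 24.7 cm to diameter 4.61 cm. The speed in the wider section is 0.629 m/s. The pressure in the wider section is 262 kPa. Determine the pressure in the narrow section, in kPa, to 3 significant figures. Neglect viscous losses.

P₂ ≈ 113 kPa

Continuity gives A₁v₁ = A₂v₂, so v₂ = (479 cm²)/(16.7 cm²) × 0.629 m/s = 18.1 m/s.
Bernoulli (h₁ = h₂): P₁ − P₂ = ½ρ(v₂² − v₁²).
P₂ = P₁ − ½ρ(v₂² − v₁²) = 262000 − ½·915·(18.1² − 0.629²) = 262000 − 149000 = 113000 Pa.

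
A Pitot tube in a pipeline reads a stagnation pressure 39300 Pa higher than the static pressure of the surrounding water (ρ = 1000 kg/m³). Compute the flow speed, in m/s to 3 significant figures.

8.87 m/s

Bernoulli between the free stream and the stagnation point: ½ρv² = P_stag − P_static.
v = √(2ΔP/ρ) = √(2·39300/1000) = 8.87 m/s.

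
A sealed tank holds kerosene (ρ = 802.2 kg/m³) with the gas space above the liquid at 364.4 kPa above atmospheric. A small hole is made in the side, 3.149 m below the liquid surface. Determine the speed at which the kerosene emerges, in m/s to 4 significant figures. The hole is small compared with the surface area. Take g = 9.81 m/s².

v ≈ 31.15 m/s

Take point 1 at the surface (v₁ ≈ 0) and point 2 at the hole (at atmospheric pressure). Bernoulli: P₁ + ρg h = P_atm + ½ρv₂².
With P₁ − P_atm = 364400 Pa, v₂ = √(2gh + 2ΔP/ρ) = √(2·9.81·3.149 + 2·364400/802.2) = 31.15 m/s.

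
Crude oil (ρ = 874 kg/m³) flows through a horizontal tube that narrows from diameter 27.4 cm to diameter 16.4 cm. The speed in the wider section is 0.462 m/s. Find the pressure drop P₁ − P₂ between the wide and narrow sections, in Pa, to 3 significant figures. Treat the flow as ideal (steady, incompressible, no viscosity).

The volume flow rate is constant, so v₂ = (A₁/A₂)v₁ = (590/211)·0.462 = 1.29 m/s.
Bernoulli (h₁ = h₂): P₁ − P₂ = ½ρ(v₂² − v₁²).
P₁ − P₂ = ½·874·(1.29² − 0.462²) = ½·874·1.45 = 633 Pa.

ΔP = 633 Pa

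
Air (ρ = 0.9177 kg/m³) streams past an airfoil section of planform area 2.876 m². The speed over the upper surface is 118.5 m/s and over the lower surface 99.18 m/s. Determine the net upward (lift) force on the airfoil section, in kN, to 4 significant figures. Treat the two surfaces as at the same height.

The faster flow above has the lower pressure; Bernoulli (same height) gives ΔP = ½ρ(v_up² − v_low²).
ΔP = ½·0.9177·(118.5² − 99.18²) = 1930 Pa.
Lift = ΔP · A = 1930 × 2.876 = 5550 N.

F ≈ 5.550 kN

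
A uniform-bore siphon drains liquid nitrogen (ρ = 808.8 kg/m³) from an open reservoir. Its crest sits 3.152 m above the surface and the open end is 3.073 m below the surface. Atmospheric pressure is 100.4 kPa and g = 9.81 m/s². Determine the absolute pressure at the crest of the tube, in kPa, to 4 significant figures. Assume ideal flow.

The outlet speed comes from Torricelli: v = √(2g·3.073) = 7.765 m/s.
Continuity keeps v the same throughout the tube; from surface to crest, P_atm + 0 = P_top + ½ρv² + ρg·h_top.
P_top = 100400 − ½·808.8·7.765² − 808.8·9.81·3.152 = 51010 Pa.

P_top ≈ 51.01 kPa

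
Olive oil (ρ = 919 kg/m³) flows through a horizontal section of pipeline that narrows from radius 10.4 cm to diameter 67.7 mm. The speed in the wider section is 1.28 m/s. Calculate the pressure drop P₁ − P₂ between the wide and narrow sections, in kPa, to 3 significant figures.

ΔP = 66.3 kPa

Continuity gives A₁v₁ = A₂v₂, so v₂ = (340 cm²)/(36.0 cm²) × 1.28 m/s = 12.1 m/s.
Bernoulli (h₁ = h₂): P₁ − P₂ = ½ρ(v₂² − v₁²).
P₁ − P₂ = ½·919·(12.1² − 1.28²) = ½·919·144 = 66300 Pa.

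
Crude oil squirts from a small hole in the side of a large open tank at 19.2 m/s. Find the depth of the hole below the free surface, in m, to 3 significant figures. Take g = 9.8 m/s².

Torricelli: v = √(2gh), so h = v²/(2g).
h = 19.2²/(2·9.8) = 369/19.60 = 18.8 m.

h ≈ 18.8 m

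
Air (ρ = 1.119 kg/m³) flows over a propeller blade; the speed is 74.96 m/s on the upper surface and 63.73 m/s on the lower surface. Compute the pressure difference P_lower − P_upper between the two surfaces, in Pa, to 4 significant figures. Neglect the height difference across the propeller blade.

871.4 Pa

Bernoulli (same height): P_lower − P_upper = ½ρ(v_upper² − v_lower²).
ΔP = ½·1.119·(74.96² − 63.73²) = 871.4 Pa.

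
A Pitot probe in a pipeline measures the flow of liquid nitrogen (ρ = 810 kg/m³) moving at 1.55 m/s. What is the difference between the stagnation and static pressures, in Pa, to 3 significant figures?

ΔP ≈ 973 Pa

At the stagnation point the flow is brought to rest, so Bernoulli gives P_stag − P_static = ½ρv².
ΔP = ½·810·1.55² = 973 Pa.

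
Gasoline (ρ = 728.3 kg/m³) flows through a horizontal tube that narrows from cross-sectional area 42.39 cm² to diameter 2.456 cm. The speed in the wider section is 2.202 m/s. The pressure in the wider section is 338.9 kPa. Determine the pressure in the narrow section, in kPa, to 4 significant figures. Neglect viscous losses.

P₂ ≈ 199.3 kPa

Continuity gives A₁v₁ = A₂v₂, so v₂ = (42.39 cm²)/(4.737 cm²) × 2.202 m/s = 19.70 m/s.
With no height change, Bernoulli's equation is P₁ + ½ρv₁² = P₂ + ½ρv₂².
P₂ = P₁ − ½ρ(v₂² − v₁²) = 338900 − ½·728.3·(19.70² − 2.202²) = 338900 − 139600 = 199300 Pa.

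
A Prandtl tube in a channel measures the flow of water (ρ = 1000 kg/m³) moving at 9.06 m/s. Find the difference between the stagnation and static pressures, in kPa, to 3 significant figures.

ΔP ≈ 41.0 kPa

At the stagnation point the flow is brought to rest, so Bernoulli gives P_stag − P_static = ½ρv².
ΔP = ½·1000·9.06² = 41000 Pa.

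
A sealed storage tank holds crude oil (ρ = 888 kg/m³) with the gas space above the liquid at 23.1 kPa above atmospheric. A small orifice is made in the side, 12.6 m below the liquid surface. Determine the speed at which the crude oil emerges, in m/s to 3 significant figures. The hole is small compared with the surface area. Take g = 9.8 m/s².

v = 17.3 m/s

Take point 1 at the surface (v₁ ≈ 0) and point 2 at the hole (at atmospheric pressure). Bernoulli: P₁ + ρg h = P_atm + ½ρv₂².
With P₁ − P_atm = 23100 Pa, v₂ = √(2gh + 2ΔP/ρ) = √(2·9.8·12.6 + 2·23100/888) = 17.3 m/s.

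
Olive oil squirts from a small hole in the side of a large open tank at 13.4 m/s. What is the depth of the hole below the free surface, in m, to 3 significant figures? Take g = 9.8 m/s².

Torricelli: v = √(2gh), so h = v²/(2g).
h = 13.4²/(2·9.8) = 180/19.60 = 9.16 m.

h ≈ 9.16 m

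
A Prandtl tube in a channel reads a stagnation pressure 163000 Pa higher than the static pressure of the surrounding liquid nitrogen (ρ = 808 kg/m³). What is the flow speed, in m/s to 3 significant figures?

v ≈ 20.1 m/s

At the stagnation point the flow is brought to rest, so Bernoulli gives P_stag − P_static = ½ρv².
v = √(2ΔP/ρ) = √(2·163000/808) = 20.1 m/s.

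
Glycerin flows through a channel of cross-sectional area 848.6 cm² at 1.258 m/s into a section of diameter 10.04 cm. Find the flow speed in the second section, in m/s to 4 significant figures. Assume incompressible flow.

Mass conservation (A₁v₁ = A₂v₂) gives v₂ = 1.258 × 848.6/79.17 = 13.48 m/s.

v₂ ≈ 13.48 m/s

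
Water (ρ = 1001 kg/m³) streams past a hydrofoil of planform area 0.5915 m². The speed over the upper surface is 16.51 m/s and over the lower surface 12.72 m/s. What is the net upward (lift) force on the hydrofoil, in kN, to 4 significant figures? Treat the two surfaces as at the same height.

From P + ½ρv² = const at equal height, P_low − P_up = ½ρ(v_up² − v_low²).
ΔP = ½·1001·(16.51² − 12.72²) = 55450 Pa.
Lift = ΔP · A = 55450 × 0.5915 = 32800 N.

32.80 kN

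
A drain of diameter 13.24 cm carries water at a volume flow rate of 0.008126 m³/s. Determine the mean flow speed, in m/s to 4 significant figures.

Q = 0.008126 m³/s = 0.008126 m³/s.
v = Q/A = 0.008126 / 0.01377 = 0.5902 m/s.

v ≈ 0.5902 m/s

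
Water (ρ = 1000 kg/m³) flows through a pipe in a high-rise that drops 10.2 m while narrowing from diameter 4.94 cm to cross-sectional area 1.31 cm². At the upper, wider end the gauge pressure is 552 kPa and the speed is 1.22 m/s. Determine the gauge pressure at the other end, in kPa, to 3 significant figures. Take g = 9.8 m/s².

P₂ ≈ 493 kPa

Continuity gives A₁v₁ = A₂v₂, so v₂ = (19.2 cm²)/(1.31 cm²) × 1.22 m/s = 17.8 m/s.
Applying Bernoulli between the two ends and solving for P₂: P₂ = P₁ + ½ρ(v₁² − v₂²) − ρgΔh.
P₂ = 552000 + ½·1000·(1.22² − 17.8²) − 1000·9.8·(−10.2) = 552000 + (-159000) − (-100000) = 493000 Pa.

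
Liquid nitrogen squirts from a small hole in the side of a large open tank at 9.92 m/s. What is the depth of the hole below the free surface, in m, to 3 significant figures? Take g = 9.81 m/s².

h ≈ 5.02 m

Torricelli: v = √(2gh), so h = v²/(2g).
h = 9.92²/(2·9.81) = 98.4/19.62 = 5.02 m.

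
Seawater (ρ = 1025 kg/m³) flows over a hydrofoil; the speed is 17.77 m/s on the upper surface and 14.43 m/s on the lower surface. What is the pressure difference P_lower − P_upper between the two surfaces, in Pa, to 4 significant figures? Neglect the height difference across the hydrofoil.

The pressure is lower where the speed is higher: ΔP = ½ρ(v_up² − v_low²).
ΔP = ½·1025·(17.77² − 14.43²) = 55120 Pa.

ΔP ≈ 55120 Pa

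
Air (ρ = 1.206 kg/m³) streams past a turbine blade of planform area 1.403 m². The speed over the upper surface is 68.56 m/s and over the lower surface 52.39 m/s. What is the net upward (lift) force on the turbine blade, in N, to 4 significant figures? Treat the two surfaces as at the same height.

1655 N

With equal heights on the two surfaces, Bernoulli gives P_lower − P_upper = ½ρ(v_upper² − v_lower²).
ΔP = ½·1.206·(68.56² − 52.39²) = 1179 Pa.
Lift = ΔP · A = 1179 × 1.403 = 1655 N.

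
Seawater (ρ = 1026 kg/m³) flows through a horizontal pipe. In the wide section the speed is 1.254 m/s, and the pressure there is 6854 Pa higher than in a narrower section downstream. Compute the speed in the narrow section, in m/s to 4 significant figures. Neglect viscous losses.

Along the level pipe P + ½ρv² is conserved, hence v₂² = v₁² + 2(P₁ − P₂)/ρ.
v₂ = √(1.254² + 2·6854/1026) = √(1.573 + 13.36) = 3.864 m/s.

v₂ = 3.864 m/s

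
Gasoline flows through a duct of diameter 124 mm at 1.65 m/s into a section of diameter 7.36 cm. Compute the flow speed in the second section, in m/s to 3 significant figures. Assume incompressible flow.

4.68 m/s

The volume flow rate is constant, so v₂ = (A₁/A₂)v₁ = (121/42.5)·1.65 = 4.68 m/s.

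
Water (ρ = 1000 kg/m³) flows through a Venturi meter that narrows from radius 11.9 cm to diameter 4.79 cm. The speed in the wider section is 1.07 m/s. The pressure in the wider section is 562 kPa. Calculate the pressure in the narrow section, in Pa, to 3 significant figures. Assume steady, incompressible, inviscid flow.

The volume flow rate is constant, so v₂ = (A₁/A₂)v₁ = (445/18.0)·1.07 = 26.4 m/s.
The pipe is horizontal, so Bernoulli reduces to P₁ + ½ρv₁² = P₂ + ½ρv₂².
P₂ = P₁ − ½ρ(v₂² − v₁²) = 562000 − ½·1000·(26.4² − 1.07²) = 562000 − 348000 = 214000 Pa.

P₂ = 214000 Pa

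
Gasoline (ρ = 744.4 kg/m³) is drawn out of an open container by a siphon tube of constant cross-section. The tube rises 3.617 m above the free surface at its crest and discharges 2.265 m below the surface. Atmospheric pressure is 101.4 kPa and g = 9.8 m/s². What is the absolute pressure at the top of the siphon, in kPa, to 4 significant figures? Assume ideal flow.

P_top ≈ 58.49 kPa

The outlet speed comes from Torricelli: v = √(2g·2.265) = 6.663 m/s.
The bore is uniform, so the speed at the crest is the same v. Bernoulli surface→crest: P_atm = P_top + ½ρv² + ρg·h_top.
P_top = 101400 − ½·744.4·6.663² − 744.4·9.8·3.617 = 58490 Pa.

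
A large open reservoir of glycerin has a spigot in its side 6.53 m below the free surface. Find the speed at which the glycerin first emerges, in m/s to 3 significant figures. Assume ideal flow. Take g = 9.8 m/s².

v ≈ 11.3 m/s

Torricelli's result v = √(2gh) gives v = √(2·9.8·6.53) = 11.3 m/s.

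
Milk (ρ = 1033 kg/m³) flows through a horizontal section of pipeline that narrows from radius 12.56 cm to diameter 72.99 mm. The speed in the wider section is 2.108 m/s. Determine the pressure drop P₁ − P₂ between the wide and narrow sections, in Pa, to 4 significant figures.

Mass conservation (A₁v₁ = A₂v₂) gives v₂ = 2.108 × 495.6/41.84 = 24.97 m/s.
Along the horizontal streamline, P + ½ρv² is constant.
P₁ − P₂ = ½·1033·(24.97² − 2.108²) = ½·1033·619.0 = 319700 Pa.

ΔP ≈ 319700 Pa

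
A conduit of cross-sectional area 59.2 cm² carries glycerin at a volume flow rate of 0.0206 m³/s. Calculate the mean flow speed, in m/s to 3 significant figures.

Q = 0.0206 m³/s = 0.0206 m³/s.
v = Q/A = 0.0206 / 0.00592 = 3.48 m/s.

3.48 m/s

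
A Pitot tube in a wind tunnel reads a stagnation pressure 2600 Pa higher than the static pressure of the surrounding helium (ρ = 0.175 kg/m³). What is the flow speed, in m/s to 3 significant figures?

Bernoulli between the free stream and the stagnation point: ½ρv² = P_stag − P_static.
v = √(2ΔP/ρ) = √(2·2600/0.175) = 172 m/s.

v ≈ 172 m/s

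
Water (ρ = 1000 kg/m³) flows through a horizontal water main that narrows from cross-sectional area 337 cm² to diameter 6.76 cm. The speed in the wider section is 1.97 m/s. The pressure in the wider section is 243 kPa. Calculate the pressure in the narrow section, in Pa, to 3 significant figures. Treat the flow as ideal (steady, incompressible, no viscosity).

Continuity gives A₁v₁ = A₂v₂, so v₂ = (337 cm²)/(35.9 cm²) × 1.97 m/s = 18.5 m/s.
The pipe is horizontal, so Bernoulli reduces to P₁ + ½ρv₁² = P₂ + ½ρv₂².
P₂ = P₁ − ½ρ(v₂² − v₁²) = 243000 − ½·1000·(18.5² − 1.97²) = 243000 − 169000 = 73900 Pa.

P₂ ≈ 73900 Pa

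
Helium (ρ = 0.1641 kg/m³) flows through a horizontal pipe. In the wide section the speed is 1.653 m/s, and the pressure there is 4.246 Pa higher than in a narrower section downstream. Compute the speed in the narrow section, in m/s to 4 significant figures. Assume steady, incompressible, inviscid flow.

Horizontal Bernoulli: P₁ + ½ρv₁² = P₂ + ½ρv₂², so v₂² = v₁² + 2(P₁ − P₂)/ρ.
v₂ = √(1.653² + 2·4.246/0.1641) = √(2.732 + 51.75) = 7.381 m/s.

v₂ = 7.381 m/s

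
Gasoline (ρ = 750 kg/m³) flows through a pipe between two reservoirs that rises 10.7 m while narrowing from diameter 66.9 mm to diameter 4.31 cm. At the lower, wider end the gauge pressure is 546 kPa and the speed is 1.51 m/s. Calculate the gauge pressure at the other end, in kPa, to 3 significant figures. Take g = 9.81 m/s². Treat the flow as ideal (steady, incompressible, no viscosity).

P₂ = 463 kPa

By continuity, v₂ = v₁·A₁/A₂ = 1.51·(35.2/14.6) = 3.64 m/s.
Energy conservation along the streamline gives P₂ = P₁ − ½ρ(v₂² − v₁²) − ρg(h₂ − h₁).
P₂ = 546000 + ½·750·(1.51² − 3.64²) − 750·9.81·(+10.7) = 546000 + (-4110) − (78700) = 463000 Pa.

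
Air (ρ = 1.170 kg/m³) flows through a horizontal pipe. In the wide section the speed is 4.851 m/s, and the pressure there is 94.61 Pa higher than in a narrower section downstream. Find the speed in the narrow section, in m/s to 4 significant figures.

Along the level pipe P + ½ρv² is conserved, hence v₂² = v₁² + 2(P₁ − P₂)/ρ.
v₂ = √(4.851² + 2·94.61/1.170) = √(23.53 + 161.7) = 13.61 m/s.

v₂ ≈ 13.61 m/s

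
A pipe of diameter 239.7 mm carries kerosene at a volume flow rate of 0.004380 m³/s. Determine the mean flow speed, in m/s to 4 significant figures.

v ≈ 0.09706 m/s

Q = 0.004380 m³/s = 0.004380 m³/s.
v = Q/A = 0.004380 / 0.04513 = 0.09706 m/s.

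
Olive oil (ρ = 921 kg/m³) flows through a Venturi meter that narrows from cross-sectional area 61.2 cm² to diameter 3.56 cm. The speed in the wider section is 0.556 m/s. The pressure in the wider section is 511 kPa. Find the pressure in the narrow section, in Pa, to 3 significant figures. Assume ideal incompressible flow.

The volume flow rate is constant, so v₂ = (A₁/A₂)v₁ = (61.2/9.95)·0.556 = 3.42 m/s.
Bernoulli (h₁ = h₂): P₁ − P₂ = ½ρ(v₂² − v₁²).
P₂ = P₁ − ½ρ(v₂² − v₁²) = 511000 − ½·921·(3.42² − 0.556²) = 511000 − 5240 = 506000 Pa.

506000 Pa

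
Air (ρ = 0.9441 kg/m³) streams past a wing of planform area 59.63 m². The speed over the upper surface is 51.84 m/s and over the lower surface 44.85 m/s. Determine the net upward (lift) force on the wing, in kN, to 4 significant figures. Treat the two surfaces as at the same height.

With equal heights on the two surfaces, Bernoulli gives P_lower − P_upper = ½ρ(v_upper² − v_lower²).
ΔP = ½·0.9441·(51.84² − 44.85²) = 319.0 Pa.
Lift = ΔP · A = 319.0 × 59.63 = 19020 N.

F ≈ 19.02 kN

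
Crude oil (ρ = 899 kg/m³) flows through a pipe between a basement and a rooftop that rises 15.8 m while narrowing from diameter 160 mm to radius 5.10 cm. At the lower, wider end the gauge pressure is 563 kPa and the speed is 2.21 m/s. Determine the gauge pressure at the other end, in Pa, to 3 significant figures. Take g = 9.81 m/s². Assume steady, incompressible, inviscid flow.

The volume flow rate is constant, so v₂ = (A₁/A₂)v₁ = (201/81.7)·2.21 = 5.44 m/s.
Energy conservation along the streamline gives P₂ = P₁ − ½ρ(v₂² − v₁²) − ρg(h₂ − h₁).
P₂ = 563000 + ½·899·(2.21² − 5.44²) − 899·9.81·(+15.8) = 563000 + (-11100) − (139000) = 413000 Pa.

P₂ ≈ 413000 Pa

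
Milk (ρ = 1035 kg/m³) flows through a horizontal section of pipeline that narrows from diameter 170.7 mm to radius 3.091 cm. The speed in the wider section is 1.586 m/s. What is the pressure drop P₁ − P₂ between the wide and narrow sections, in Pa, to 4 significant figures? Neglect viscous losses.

The volume flow rate is constant, so v₂ = (A₁/A₂)v₁ = (228.9/30.02)·1.586 = 12.09 m/s.
Along the horizontal streamline, P + ½ρv² is constant.
P₁ − P₂ = ½·1035·(12.09² − 1.586²) = ½·1035·143.7 = 74370 Pa.

ΔP ≈ 74370 Pa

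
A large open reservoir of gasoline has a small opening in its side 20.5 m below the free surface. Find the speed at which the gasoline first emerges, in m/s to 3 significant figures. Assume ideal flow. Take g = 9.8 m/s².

Bernoulli from surface to hole (P equal, v_surface ≈ 0): v = √(2gh) = √(2×9.8×20.5) = 20.0 m/s.

20.0 m/s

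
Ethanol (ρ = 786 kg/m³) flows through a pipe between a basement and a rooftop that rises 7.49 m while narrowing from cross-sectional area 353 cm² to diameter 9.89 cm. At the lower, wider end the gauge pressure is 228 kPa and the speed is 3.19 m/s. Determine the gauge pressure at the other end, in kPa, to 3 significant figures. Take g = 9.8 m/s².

P₂ ≈ 89.9 kPa

Mass conservation (A₁v₁ = A₂v₂) gives v₂ = 3.19 × 353/76.8 = 14.7 m/s.
Applying Bernoulli between the two ends and solving for P₂: P₂ = P₁ + ½ρ(v₁² − v₂²) − ρgΔh.
P₂ = 228000 + ½·786·(3.19² − 14.7²) − 786·9.8·(+7.49) = 228000 + (-80400) − (57700) = 89900 Pa.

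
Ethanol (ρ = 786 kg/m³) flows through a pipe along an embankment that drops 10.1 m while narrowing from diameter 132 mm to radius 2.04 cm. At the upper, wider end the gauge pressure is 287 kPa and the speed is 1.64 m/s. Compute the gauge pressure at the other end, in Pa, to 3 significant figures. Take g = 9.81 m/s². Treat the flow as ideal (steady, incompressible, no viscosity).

By continuity, v₂ = v₁·A₁/A₂ = 1.64·(137/13.1) = 17.2 m/s.
Applying Bernoulli between the two ends and solving for P₂: P₂ = P₁ + ½ρ(v₁² − v₂²) − ρgΔh.
P₂ = 287000 + ½·786·(1.64² − 17.2²) − 786·9.81·(−10.1) = 287000 + (-115000) − (-77900) = 250000 Pa.

P₂ ≈ 250000 Pa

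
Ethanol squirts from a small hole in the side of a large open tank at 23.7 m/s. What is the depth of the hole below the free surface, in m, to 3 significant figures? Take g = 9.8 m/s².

h ≈ 28.7 m

Inverting v = √(2gh) gives h = v² / 2g.
h = 23.7²/(2·9.8) = 562/19.60 = 28.7 m.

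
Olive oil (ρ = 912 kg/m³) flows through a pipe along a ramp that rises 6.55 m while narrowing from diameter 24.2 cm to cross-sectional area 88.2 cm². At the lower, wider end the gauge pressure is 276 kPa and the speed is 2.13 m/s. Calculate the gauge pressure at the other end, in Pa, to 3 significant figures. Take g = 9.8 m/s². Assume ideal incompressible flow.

P₂ ≈ 163000 Pa

By continuity, v₂ = v₁·A₁/A₂ = 2.13·(460/88.2) = 11.1 m/s.
Applying Bernoulli between the two ends and solving for P₂: P₂ = P₁ + ½ρ(v₁² − v₂²) − ρgΔh.
P₂ = 276000 + ½·912·(2.13² − 11.1²) − 912·9.8·(+6.55) = 276000 + (-54200) − (58500) = 163000 Pa.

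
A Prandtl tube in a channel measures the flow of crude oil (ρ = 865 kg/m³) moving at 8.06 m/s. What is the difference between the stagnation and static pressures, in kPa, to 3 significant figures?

Bernoulli between the free stream and the stagnation point: ½ρv² = P_stag − P_static.
ΔP = ½·865·8.06² = 28100 Pa.

28.1 kPa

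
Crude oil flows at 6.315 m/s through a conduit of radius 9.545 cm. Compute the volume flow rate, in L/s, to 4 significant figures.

Q ≈ 180.7 L/s

Q = A·v = 0.02862 m² × 6.315 m/s = 0.1807 m³/s.
Converting: 0.1807 m³/s × 1000 = 180.7 L/s.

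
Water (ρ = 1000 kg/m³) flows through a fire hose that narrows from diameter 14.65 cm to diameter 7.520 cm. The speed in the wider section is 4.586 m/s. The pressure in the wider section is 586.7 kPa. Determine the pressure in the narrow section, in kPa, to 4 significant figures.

445.7 kPa

Mass conservation (A₁v₁ = A₂v₂) gives v₂ = 4.586 × 168.6/44.41 = 17.40 m/s.
With no height change, Bernoulli's equation is P₁ + ½ρv₁² = P₂ + ½ρv₂².
P₂ = P₁ − ½ρ(v₂² − v₁²) = 586700 − ½·1000·(17.40² − 4.586²) = 586700 − 141000 = 445700 Pa.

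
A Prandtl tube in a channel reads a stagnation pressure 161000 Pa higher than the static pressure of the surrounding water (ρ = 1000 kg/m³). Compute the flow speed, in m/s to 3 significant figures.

The dynamic pressure equals the rise in static pressure at the stagnation point: ΔP = ½ρv².
v = √(2ΔP/ρ) = √(2·161000/1000) = 17.9 m/s.

v ≈ 17.9 m/s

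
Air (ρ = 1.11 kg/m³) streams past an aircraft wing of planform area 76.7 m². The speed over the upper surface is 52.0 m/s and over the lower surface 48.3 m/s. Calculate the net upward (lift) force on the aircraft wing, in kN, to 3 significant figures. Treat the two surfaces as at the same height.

F = 15.8 kN

The faster flow above has the lower pressure; Bernoulli (same height) gives ΔP = ½ρ(v_up² − v_low²).
ΔP = ½·1.11·(52.0² − 48.3²) = 206 Pa.
Lift = ΔP · A = 206 × 76.7 = 15800 N.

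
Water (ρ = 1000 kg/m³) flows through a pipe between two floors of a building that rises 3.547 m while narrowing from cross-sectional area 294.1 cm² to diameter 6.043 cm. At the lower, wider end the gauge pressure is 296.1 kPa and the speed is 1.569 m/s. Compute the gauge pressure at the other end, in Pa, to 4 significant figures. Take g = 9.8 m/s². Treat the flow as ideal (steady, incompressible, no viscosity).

P₂ ≈ 133100 Pa

By continuity, v₂ = v₁·A₁/A₂ = 1.569·(294.1/28.68) = 16.09 m/s.
Bernoulli: P₁ + ½ρv₁² + ρg h₁ = P₂ + ½ρv₂² + ρg h₂, so P₂ = P₁ + ½ρ(v₁² − v₂²) − ρg(h₂ − h₁).
P₂ = 296100 + ½·1000·(1.569² − 16.09²) − 1000·9.8·(+3.547) = 296100 + (-128200) − (34760) = 133100 Pa.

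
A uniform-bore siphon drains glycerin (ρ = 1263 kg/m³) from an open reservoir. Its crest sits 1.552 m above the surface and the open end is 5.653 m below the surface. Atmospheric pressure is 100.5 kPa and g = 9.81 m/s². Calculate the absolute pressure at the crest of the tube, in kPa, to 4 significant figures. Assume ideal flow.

The outlet speed comes from Torricelli: v = √(2g·5.653) = 10.53 m/s.
Continuity keeps v the same throughout the tube; from surface to crest, P_atm + 0 = P_top + ½ρv² + ρg·h_top.
P_top = 100500 − ½·1263·10.53² − 1263·9.81·1.552 = 11230 Pa.

P_top = 11.23 kPa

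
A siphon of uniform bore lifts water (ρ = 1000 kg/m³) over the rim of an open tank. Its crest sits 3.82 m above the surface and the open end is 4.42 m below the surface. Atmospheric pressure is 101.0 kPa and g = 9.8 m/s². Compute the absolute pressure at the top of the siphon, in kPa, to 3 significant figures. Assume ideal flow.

P_top ≈ 20.2 kPa

Bernoulli surface→outlet gives ½v² = g·h_out, so v = √(2·9.8·4.42) = 9.31 m/s.
The bore is uniform, so the speed at the crest is the same v. Bernoulli surface→crest: P_atm = P_top + ½ρv² + ρg·h_top.
P_top = 101000 − ½·1000·9.31² − 1000·9.8·3.82 = 20200 Pa.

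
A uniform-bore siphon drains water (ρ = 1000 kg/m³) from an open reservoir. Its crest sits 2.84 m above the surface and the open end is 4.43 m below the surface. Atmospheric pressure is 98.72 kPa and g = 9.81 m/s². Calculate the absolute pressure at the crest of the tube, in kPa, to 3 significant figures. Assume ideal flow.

Bernoulli surface→outlet gives ½v² = g·h_out, so v = √(2·9.81·4.43) = 9.32 m/s.
With constant cross-section the crest speed equals v; applying Bernoulli from the surface up to the crest, P_top = P_atm − ½ρv² − ρg·h_top.
P_top = 98720 − ½·1000·9.32² − 1000·9.81·2.84 = 27400 Pa.

P_top ≈ 27.4 kPa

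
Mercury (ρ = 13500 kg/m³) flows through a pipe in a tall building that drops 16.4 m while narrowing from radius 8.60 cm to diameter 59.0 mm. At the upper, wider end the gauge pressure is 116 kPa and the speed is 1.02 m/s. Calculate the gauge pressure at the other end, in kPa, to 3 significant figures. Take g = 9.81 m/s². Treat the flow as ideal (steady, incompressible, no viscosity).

P₂ ≈ 1790 kPa

Continuity gives A₁v₁ = A₂v₂, so v₂ = (232 cm²)/(27.3 cm²) × 1.02 m/s = 8.67 m/s.
Bernoulli: P₁ + ½ρv₁² + ρg h₁ = P₂ + ½ρv₂² + ρg h₂, so P₂ = P₁ + ½ρ(v₁² − v₂²) − ρg(h₂ − h₁).
P₂ = 116000 + ½·13500·(1.02² − 8.67²) − 13500·9.81·(−16.4) = 116000 + (-500000) − (-2170000) = 1790000 Pa.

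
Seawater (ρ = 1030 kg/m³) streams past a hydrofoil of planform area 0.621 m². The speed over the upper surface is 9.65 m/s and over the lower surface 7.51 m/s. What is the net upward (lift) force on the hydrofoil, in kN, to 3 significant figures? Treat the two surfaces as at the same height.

With equal heights on the two surfaces, Bernoulli gives P_lower − P_upper = ½ρ(v_upper² − v_lower²).
ΔP = ½·1030·(9.65² − 7.51²) = 18900 Pa.
Lift = ΔP · A = 18900 × 0.621 = 11700 N.

F ≈ 11.7 kN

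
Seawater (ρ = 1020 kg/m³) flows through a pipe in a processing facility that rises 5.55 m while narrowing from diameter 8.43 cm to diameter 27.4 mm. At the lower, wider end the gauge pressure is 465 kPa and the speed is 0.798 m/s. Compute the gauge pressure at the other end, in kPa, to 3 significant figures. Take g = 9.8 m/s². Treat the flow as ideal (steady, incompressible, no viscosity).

P₂ ≈ 381 kPa

Continuity gives A₁v₁ = A₂v₂, so v₂ = (55.8 cm²)/(5.90 cm²) × 0.798 m/s = 7.55 m/s.
Bernoulli: P₁ + ½ρv₁² + ρg h₁ = P₂ + ½ρv₂² + ρg h₂, so P₂ = P₁ + ½ρ(v₁² − v₂²) − ρg(h₂ − h₁).
P₂ = 465000 + ½·1020·(0.798² − 7.55²) − 1020·9.8·(+5.55) = 465000 + (-28800) − (55500) = 381000 Pa.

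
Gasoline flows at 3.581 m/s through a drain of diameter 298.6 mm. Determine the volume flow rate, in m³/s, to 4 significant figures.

Q = A·v = 0.07003 m² × 3.581 m/s = 0.2508 m³/s.

0.2508 m³/s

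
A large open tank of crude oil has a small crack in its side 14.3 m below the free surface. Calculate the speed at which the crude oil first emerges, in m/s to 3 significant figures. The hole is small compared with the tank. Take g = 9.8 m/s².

16.7 m/s

Bernoulli from surface to hole (P equal, v_surface ≈ 0): v = √(2gh) = √(2×9.8×14.3) = 16.7 m/s.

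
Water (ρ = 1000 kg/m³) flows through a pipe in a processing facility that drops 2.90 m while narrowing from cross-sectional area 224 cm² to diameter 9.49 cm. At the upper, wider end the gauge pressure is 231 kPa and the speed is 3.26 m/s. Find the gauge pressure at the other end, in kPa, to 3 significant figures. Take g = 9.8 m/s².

P₂ ≈ 211 kPa

The volume flow rate is constant, so v₂ = (A₁/A₂)v₁ = (224/70.7)·3.26 = 10.3 m/s.
Energy conservation along the streamline gives P₂ = P₁ − ½ρ(v₂² − v₁²) − ρg(h₂ − h₁).
P₂ = 231000 + ½·1000·(3.26² − 10.3²) − 1000·9.8·(−2.90) = 231000 + (-48000) − (-28400) = 211000 Pa.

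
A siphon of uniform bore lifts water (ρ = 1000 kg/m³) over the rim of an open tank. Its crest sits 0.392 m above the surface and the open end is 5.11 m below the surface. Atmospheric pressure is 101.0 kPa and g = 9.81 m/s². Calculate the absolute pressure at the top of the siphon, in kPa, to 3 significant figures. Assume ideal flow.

Bernoulli surface→outlet gives ½v² = g·h_out, so v = √(2·9.81·5.11) = 10.0 m/s.
Continuity keeps v the same throughout the tube; from surface to crest, P_atm + 0 = P_top + ½ρv² + ρg·h_top.
P_top = 101000 − ½·1000·10.0² − 1000·9.81·0.392 = 47000 Pa.

P_top ≈ 47.0 kPa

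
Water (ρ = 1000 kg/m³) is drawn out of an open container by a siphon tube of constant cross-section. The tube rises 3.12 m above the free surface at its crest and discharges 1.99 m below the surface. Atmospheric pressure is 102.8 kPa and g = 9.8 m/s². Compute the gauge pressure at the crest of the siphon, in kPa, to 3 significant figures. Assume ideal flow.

P_gauge = -50.1 kPa

Bernoulli surface→outlet gives ½v² = g·h_out, so v = √(2·9.8·1.99) = 6.25 m/s.
The bore is uniform, so the speed at the crest is the same v. Bernoulli surface→crest: P_atm = P_top + ½ρv² + ρg·h_top.
P_top = 102800 − ½·1000·6.25² − 1000·9.8·3.12 = 52700 Pa. So P_gauge = P_top − P_atm = -50100 Pa.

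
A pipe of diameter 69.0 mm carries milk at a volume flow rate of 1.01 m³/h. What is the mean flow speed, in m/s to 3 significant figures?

Q = 1.01 m³/h = 0.000281 m³/s.
v = Q/A = 0.000281 / 0.00374 = 0.0750 m/s.

0.0750 m/s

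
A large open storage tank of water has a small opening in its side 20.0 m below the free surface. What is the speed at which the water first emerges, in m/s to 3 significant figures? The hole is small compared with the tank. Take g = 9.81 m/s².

Torricelli's result v = √(2gh) gives v = √(2·9.81·20.0) = 19.8 m/s.

v ≈ 19.8 m/s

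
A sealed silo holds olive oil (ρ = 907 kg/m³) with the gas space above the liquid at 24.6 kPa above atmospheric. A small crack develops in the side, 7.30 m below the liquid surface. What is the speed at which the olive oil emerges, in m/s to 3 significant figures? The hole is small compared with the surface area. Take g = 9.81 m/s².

v = 14.1 m/s

Take point 1 at the surface (v₁ ≈ 0) and point 2 at the hole (at atmospheric pressure). Bernoulli: P₁ + ρg h = P_atm + ½ρv₂².
With P₁ − P_atm = 24600 Pa, v₂ = √(2gh + 2ΔP/ρ) = √(2·9.81·7.30 + 2·24600/907) = 14.1 m/s.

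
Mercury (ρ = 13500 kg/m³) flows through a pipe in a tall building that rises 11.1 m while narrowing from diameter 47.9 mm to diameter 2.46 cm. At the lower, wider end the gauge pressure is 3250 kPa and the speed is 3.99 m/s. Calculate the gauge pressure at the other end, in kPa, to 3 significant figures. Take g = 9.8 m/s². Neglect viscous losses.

P₂ = 344 kPa

The volume flow rate is constant, so v₂ = (A₁/A₂)v₁ = (18.0/4.75)·3.99 = 15.1 m/s.
Bernoulli: P₁ + ½ρv₁² + ρg h₁ = P₂ + ½ρv₂² + ρg h₂, so P₂ = P₁ + ½ρ(v₁² − v₂²) − ρg(h₂ − h₁).
P₂ = 3250000 + ½·13500·(3.99² − 15.1²) − 13500·9.8·(+11.1) = 3250000 + (-1440000) − (1470000) = 344000 Pa.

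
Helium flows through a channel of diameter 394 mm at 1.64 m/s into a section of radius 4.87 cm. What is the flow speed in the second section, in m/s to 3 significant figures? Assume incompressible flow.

v₂ = 26.8 m/s

Continuity gives A₁v₁ = A₂v₂, so v₂ = (1220 cm²)/(74.5 cm²) × 1.64 m/s = 26.8 m/s.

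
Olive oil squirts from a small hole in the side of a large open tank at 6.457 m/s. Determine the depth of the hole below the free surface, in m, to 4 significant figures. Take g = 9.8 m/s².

h ≈ 2.127 m

Torricelli: v = √(2gh), so h = v²/(2g).
h = 6.457²/(2·9.8) = 41.69/19.60 = 2.127 m.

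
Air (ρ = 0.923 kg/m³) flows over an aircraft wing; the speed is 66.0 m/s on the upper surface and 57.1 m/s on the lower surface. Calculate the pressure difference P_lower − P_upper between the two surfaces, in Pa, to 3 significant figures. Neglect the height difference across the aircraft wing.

ΔP = 506 Pa

Bernoulli (same height): P_lower − P_upper = ½ρ(v_upper² − v_lower²).
ΔP = ½·0.923·(66.0² − 57.1²) = 506 Pa.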